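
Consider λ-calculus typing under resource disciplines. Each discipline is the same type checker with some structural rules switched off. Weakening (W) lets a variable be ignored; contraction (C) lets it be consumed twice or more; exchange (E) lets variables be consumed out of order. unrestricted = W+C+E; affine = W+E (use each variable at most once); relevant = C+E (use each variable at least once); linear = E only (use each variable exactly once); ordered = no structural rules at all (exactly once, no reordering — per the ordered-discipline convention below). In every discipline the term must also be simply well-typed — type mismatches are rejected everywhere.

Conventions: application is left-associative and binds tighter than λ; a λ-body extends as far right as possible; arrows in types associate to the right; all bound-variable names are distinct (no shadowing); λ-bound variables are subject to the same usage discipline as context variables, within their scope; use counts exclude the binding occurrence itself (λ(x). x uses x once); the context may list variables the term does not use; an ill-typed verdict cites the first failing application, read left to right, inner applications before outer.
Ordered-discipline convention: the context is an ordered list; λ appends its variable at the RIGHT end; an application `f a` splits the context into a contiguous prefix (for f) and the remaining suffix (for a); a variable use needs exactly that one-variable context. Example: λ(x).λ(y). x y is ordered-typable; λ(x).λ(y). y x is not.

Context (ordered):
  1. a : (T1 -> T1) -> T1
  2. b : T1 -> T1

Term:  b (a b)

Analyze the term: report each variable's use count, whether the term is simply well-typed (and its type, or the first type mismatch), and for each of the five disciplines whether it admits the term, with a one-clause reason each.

usage: a=1, b=2
uses in reading order: b, a, b
typing: well-typed at T1
ordered: ✗ — needs contraction — b ×2
linear: ✗ — needs contraction — b ×2
affine: ✗ — needs contraction — b ×2
relevant: ✓ — none of a, b goes unused
unrestricted: ✓ — typability at T1 is all that's needed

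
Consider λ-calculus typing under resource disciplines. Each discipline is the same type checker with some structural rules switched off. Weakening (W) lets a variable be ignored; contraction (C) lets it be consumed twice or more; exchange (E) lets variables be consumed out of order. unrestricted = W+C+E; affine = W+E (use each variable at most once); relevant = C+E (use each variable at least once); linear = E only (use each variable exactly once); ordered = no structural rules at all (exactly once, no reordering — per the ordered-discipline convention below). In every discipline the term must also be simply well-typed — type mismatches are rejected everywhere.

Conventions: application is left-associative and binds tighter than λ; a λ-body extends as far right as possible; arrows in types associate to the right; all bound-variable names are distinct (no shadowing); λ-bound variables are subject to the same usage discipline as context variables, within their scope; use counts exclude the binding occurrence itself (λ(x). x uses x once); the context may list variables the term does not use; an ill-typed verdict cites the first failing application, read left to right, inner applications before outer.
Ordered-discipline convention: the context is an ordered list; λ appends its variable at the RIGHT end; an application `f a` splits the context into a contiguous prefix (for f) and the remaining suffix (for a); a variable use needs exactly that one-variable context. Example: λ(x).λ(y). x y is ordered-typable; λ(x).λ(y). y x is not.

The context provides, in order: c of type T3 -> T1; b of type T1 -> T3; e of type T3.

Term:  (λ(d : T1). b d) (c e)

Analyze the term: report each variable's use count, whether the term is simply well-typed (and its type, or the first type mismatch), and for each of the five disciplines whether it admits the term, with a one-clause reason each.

counts: c ×1, b ×1, e ×1, d [bound] ×1
uses in reading order: b, d, c, e
typing: ✓ — T3
ordered: ✗ — needs exchange: uses follow b, d, c, e
linear: ✓ — single use per variable (c, b, e, d)
affine: ✓ — none of c, b, e, d used more than once
relevant: ✓ — at least one use each (c, b, e, d)
unrestricted: ✓ — type-checks (T3) and nothing is barred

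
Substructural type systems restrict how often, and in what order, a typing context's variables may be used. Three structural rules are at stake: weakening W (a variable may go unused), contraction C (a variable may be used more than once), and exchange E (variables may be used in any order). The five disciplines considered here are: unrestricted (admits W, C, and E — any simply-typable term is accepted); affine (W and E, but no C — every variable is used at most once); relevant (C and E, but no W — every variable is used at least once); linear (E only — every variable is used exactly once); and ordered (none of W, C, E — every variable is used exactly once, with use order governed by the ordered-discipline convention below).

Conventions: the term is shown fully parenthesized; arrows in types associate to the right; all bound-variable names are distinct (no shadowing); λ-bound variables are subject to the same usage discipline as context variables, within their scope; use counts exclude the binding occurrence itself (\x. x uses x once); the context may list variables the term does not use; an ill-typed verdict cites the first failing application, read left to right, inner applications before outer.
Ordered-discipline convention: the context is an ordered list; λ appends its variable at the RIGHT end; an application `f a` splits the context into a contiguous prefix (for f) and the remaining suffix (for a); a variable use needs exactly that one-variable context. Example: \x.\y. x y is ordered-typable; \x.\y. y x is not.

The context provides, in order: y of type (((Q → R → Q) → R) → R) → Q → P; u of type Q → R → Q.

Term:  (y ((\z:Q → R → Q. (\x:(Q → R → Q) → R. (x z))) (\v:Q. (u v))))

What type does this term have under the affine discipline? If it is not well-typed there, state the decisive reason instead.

term : Q → P
use counts: y: 1×, u: 1×, z (bound): 1×, x (bound): 1×, v (bound): 1×
order of uses: y, x, z, u, v
typing: well-typed at Q → P
per-discipline verdicts: ordered ✗; linear ✓; affine ✓; relevant ✓; unrestricted ✓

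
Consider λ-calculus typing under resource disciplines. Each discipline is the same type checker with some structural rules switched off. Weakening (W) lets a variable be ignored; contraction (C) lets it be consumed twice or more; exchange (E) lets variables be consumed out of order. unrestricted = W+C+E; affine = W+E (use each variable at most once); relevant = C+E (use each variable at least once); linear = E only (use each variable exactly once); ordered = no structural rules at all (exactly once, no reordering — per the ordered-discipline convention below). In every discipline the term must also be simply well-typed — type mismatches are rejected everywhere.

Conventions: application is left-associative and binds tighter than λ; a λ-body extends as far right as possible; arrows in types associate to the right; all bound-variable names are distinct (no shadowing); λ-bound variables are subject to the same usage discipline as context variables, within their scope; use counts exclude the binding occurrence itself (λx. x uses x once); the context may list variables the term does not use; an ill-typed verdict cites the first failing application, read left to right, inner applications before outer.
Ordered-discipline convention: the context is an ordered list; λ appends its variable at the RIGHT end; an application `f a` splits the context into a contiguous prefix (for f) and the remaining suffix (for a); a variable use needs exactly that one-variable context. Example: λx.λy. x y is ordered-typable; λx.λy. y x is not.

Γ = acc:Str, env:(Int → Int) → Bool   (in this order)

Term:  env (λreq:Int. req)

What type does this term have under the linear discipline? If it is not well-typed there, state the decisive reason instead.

not well-typed under linear — acc never used (weakening)
usage: acc: 0×; env: 1×; req [bound]: 1×
uses in reading order: env, req
typing: well-typed — term : Bool
summary: ordered ✗, linear ✗, affine ✓, relevant ✗, unrestricted ✓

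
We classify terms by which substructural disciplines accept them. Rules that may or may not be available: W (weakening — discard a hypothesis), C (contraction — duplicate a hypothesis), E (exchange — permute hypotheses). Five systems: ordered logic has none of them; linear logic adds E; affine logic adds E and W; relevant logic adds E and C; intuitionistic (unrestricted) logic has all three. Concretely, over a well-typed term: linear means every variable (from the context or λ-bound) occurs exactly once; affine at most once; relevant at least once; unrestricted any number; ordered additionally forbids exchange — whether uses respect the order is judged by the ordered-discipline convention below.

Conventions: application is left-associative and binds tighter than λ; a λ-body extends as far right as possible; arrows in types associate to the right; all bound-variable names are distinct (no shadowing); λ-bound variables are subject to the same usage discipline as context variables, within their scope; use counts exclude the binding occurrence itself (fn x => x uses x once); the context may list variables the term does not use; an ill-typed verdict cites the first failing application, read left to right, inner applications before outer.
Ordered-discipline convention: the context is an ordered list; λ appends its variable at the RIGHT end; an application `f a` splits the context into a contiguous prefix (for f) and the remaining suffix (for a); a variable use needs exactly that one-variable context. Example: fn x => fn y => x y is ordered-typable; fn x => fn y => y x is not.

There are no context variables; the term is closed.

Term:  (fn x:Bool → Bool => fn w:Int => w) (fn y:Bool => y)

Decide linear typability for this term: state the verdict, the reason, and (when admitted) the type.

no — needs weakening: x unused
counts: x [bound] ×0, w [bound] ×1, y [bound] ×1
left-to-right use order: w, y
typing: the term checks, with type Int → Int
across the five disciplines: ordered ✗, linear ✗, affine ✓, relevant ✗, unrestricted ✓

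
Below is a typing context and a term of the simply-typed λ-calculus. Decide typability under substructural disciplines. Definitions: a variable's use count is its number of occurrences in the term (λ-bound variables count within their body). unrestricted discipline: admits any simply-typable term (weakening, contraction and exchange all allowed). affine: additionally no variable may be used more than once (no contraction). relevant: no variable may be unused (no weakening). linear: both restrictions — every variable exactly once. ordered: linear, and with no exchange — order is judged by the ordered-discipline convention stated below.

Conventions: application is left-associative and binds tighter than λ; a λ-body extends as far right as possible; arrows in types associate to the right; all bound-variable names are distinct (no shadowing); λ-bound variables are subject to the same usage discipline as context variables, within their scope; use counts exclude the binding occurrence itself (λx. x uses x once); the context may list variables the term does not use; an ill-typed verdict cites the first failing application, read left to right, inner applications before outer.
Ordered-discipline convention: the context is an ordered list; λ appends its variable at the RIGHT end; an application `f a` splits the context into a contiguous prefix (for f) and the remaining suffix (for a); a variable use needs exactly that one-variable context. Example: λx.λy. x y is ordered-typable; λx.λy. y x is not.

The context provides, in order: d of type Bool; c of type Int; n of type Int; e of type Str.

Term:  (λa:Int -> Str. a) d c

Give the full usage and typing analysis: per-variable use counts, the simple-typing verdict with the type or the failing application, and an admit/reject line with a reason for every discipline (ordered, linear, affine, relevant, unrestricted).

usage: d=1; c=1; n=0; e=0; a [bound]=1
uses in reading order: a, d, c
typing: ill-typed: an argument Bool mismatches the expected Int -> Str
ordered: ✗, the type mismatch rejects it
linear: ✗, not simply typable
affine: ✗, fails simple typing
relevant: ✗, a type mismatch blocks all five
unrestricted: ✗, the type mismatch rejects it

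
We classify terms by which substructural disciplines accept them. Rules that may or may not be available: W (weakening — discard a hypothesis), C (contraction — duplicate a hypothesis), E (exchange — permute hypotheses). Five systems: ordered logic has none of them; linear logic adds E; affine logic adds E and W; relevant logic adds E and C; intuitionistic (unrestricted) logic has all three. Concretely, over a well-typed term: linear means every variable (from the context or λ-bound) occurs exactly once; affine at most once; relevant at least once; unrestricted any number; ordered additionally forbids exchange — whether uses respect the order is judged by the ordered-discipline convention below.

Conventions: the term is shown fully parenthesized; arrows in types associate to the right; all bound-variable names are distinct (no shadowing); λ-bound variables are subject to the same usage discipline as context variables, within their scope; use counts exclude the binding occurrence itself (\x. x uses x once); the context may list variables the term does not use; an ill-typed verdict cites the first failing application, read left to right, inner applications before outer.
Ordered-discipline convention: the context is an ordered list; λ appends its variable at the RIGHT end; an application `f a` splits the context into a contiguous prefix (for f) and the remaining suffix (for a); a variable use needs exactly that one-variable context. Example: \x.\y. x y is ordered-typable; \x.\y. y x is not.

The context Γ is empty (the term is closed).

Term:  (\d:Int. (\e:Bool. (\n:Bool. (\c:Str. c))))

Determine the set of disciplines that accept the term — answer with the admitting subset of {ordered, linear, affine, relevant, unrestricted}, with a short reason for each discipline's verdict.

accepted by: affine, unrestricted
use counts: d (bound)=0; e (bound)=0; n (bound)=0; c (bound)=1
left-to-right use order: c
typing: well-typed — term : Int -> Bool -> Bool -> Str -> Str
ordered: ✗, d, e, n left unused
linear: ✗, d, e, n left unused
affine: ✓, at most one use each (d, e, n, c)
relevant: ✗, d, e, n left unused
unrestricted: ✓, type-checks (Int -> Bool -> Bool -> Str -> Str) and nothing is barred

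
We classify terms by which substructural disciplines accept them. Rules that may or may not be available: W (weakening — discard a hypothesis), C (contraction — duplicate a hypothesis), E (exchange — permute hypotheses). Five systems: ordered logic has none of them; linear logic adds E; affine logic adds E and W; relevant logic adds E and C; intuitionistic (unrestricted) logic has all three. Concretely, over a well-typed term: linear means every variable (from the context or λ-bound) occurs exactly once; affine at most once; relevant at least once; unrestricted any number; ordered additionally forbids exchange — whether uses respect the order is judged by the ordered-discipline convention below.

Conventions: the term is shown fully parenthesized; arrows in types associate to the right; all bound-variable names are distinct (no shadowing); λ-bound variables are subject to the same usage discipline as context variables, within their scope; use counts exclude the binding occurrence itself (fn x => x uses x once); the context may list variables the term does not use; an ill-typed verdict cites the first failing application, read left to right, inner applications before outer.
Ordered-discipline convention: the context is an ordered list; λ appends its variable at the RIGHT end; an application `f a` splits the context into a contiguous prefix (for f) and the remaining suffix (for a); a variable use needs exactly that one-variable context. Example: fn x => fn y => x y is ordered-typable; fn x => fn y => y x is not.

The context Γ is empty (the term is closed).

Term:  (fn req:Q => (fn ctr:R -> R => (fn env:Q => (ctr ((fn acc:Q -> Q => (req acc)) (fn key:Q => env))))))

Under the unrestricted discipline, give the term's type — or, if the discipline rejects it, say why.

not well-typed under unrestricted — the type mismatch rejects it
usage: req (λ-bound)=1, ctr (λ-bound)=1, env (λ-bound)=1, acc (λ-bound)=1, key (λ-bound)=0
uses in reading order: ctr, req, acc, env
typing: ill-typed: non-function type Q applied to an argument
across the five disciplines: ordered ✗ | linear ✗ | affine ✗ | relevant ✗ | unrestricted ✗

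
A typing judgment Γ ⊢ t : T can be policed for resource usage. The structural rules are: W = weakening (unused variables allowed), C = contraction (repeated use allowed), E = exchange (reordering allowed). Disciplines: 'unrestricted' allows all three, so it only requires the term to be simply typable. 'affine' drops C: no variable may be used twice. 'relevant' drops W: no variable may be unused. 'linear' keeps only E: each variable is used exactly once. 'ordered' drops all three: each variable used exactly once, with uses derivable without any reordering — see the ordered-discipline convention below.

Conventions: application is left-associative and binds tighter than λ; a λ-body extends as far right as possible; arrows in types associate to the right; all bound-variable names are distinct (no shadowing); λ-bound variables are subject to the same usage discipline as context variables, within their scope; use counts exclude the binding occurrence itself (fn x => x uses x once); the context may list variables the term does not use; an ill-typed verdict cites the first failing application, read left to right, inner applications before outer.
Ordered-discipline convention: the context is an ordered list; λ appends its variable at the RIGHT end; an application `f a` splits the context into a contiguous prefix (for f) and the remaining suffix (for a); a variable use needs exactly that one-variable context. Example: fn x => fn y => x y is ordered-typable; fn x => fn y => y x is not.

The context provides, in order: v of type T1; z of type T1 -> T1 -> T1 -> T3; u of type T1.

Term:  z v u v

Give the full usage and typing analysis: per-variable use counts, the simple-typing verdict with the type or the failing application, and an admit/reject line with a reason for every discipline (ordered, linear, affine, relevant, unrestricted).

counts: v: 2×; z: 1×; u: 1×
uses in reading order: z, v, u, v
typing: ✓ — T3
ordered: ✗ — needs contraction — v ×2
linear: ✗ — needs contraction — v ×2
affine: ✗ — needs contraction — v ×2
relevant: ✓ — v, z, u: all used, weakening unneeded
unrestricted: ✓ — type-checks (T3) and nothing is barred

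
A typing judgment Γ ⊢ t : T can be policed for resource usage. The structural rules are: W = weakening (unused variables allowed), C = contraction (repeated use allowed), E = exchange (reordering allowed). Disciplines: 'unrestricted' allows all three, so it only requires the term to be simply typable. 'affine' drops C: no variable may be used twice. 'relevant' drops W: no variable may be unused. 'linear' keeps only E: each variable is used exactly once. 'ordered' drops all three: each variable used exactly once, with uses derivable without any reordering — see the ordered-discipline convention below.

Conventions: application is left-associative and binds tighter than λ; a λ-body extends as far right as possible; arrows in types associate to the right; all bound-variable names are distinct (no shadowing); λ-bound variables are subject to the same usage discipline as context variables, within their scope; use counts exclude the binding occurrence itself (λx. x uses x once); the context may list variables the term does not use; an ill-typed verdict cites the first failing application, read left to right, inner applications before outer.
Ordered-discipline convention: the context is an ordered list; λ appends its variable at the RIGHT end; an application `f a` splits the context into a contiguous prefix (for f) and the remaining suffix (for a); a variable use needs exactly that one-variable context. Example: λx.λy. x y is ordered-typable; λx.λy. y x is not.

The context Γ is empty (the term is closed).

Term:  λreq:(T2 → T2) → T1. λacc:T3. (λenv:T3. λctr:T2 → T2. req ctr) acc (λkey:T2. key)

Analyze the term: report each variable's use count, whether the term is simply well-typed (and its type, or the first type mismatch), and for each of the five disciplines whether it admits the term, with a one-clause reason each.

usage: req (bound): 1; acc (bound): 1; env (bound): 0; ctr (bound): 1; key (bound): 1
uses in reading order: req, ctr, acc, key
typing: well-typed — term : ((T2 → T2) → T1) → T3 → T1
ordered ✗ (env never used (weakening))
linear ✗ (env never used (weakening))
affine ✓ (no duplicate uses among req, acc, env, ctr, key)
relevant ✗ (env never used (weakening))
unrestricted ✓ (typability at ((T2 → T2) → T1) → T3 → T1 is all that's needed)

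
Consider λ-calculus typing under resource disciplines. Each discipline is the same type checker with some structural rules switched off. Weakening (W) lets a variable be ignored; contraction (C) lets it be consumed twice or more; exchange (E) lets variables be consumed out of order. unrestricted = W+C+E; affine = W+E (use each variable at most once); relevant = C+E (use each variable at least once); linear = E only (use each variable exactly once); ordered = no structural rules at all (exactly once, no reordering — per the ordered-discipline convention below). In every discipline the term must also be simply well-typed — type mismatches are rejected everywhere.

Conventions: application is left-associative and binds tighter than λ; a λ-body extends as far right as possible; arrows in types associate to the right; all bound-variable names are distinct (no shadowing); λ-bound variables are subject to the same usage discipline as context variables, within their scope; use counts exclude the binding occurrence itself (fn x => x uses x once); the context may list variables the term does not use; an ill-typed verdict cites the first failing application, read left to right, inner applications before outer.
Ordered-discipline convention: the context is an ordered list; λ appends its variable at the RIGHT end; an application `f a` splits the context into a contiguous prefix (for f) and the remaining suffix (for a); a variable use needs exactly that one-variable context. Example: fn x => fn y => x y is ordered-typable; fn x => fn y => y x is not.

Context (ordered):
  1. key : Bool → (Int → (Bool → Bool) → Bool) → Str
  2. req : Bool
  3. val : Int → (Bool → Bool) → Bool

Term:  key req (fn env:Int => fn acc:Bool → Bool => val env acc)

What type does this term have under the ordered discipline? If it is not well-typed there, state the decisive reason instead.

term : Str
use counts: key=1; req=1; val=1; env (λ-bound)=1; acc (λ-bound)=1
use order (left to right): key, req, val, env, acc
typing: well-typed at Str
per-discipline verdicts: ordered ✓ · linear ✓ · affine ✓ · relevant ✓ · unrestricted ✓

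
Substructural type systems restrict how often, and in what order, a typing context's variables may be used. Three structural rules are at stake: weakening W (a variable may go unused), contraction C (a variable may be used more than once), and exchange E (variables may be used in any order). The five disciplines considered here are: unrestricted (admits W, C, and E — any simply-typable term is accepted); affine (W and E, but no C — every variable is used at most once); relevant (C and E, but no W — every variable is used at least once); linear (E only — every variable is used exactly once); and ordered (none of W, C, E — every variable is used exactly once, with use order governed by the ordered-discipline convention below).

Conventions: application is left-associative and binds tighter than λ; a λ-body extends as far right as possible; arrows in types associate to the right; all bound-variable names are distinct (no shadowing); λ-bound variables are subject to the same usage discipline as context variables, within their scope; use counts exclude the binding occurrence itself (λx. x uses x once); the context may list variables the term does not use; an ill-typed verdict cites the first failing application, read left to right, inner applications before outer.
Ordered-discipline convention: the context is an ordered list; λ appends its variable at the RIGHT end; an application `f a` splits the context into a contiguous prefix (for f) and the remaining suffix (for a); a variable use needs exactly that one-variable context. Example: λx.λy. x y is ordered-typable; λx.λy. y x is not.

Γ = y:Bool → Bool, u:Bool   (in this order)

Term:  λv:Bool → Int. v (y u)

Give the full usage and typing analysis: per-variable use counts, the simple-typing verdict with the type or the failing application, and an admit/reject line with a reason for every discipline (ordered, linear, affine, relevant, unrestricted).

use counts: y: 1×, u: 1×, v (bound): 1×
left-to-right use order: v, y, u
typing: well-typed — term : (Bool → Int) → Int
ordered: ✗ — use order v, y, u needs exchange
linear: ✓ — exactly-once usage across y, u, v
affine: ✓ — y, u, v: no repeats, contraction unneeded
relevant: ✓ — every one of y, u, v appears
unrestricted: ✓ — type-checks ((Bool → Int) → Int) and nothing is barred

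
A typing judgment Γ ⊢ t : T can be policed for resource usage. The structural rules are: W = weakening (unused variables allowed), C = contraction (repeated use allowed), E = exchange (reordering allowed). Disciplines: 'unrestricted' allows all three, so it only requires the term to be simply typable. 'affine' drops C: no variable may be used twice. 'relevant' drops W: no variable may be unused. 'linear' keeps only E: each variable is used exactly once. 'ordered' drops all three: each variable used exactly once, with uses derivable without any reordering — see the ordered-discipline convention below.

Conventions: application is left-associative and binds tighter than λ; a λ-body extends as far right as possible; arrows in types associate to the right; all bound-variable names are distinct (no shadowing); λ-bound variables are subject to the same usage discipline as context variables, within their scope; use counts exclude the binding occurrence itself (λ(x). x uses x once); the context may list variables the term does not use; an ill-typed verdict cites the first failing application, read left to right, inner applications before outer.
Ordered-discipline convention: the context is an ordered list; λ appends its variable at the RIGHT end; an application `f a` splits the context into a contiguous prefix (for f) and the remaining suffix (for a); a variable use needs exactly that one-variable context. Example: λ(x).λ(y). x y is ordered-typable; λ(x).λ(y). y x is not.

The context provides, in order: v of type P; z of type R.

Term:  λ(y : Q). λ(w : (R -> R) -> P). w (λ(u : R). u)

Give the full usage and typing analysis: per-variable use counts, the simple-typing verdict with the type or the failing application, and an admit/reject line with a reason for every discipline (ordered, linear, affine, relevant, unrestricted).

counts: v ×0; z ×0; y [bound] ×0; w [bound] ×1; u [bound] ×1
order of uses: w, u
typing: ✓ — Q -> ((R -> R) -> P) -> P
ordered: ✗, unused: v, z, y — weakening required
linear: ✗, unused: v, z, y — weakening required
affine: ✓, no duplicate uses among v, z, y, w, u
relevant: ✗, unused: v, z, y — weakening required
unrestricted: ✓, simply typable at Q -> ((R -> R) -> P) -> P; W, C, E all held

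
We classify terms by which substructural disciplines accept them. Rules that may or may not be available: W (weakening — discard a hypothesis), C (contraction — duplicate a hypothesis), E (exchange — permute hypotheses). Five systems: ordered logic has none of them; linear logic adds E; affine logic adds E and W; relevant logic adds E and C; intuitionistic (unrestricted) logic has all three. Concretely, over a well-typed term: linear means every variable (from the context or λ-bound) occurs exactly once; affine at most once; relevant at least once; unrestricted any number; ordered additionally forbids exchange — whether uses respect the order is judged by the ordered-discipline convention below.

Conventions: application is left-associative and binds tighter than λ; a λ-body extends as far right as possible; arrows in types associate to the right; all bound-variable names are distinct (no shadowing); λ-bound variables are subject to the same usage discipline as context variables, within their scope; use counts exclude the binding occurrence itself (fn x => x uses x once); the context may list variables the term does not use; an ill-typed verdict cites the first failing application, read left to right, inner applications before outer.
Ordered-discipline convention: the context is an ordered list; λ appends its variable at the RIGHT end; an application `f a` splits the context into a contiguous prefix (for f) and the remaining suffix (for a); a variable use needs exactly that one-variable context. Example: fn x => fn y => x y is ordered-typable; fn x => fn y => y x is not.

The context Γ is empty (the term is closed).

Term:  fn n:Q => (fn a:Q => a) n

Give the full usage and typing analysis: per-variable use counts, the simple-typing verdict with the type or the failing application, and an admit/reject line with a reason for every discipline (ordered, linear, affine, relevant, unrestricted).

counts: n (bound): 1×; a (bound): 1×
uses in reading order: a, n
typing: the term checks, with type Q -> Q
ordered: ✓, one use each (n, a); ordered split holds
linear: ✓, each of n, a used exactly once
affine: ✓, none of n, a used more than once
relevant: ✓, at least one use each (n, a)
unrestricted: ✓, well-typed at Q -> Q; no restrictions here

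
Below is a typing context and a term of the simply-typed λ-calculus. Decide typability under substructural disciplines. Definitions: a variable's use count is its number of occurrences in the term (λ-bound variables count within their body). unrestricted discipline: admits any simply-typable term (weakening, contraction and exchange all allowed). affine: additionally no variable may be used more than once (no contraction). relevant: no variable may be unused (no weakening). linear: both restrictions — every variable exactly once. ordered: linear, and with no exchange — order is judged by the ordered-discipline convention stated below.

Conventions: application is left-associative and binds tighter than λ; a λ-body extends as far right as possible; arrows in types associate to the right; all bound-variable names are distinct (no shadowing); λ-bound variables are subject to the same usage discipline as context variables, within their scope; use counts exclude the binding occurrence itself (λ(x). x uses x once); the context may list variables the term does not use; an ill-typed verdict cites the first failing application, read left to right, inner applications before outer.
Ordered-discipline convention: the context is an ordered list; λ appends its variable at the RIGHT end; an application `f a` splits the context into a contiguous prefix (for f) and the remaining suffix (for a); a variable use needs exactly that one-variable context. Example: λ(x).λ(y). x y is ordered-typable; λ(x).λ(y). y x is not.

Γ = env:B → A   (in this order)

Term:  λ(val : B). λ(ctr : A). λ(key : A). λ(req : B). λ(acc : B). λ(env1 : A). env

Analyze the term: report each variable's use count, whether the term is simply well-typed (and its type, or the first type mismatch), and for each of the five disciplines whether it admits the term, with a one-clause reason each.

variable uses: env: 1×; val (bound): 0×; ctr (bound): 0×; key (bound): 0×; req (bound): 0×; acc (bound): 0×; env1 (bound): 0×
use order (left to right): env
typing: the term checks, with type B → A → A → B → B → A → B → A
ordered: ✗, needs weakening: val, ctr, key, req, acc, env1 unused
linear: ✗, needs weakening: val, ctr, key, req, acc, env1 unused
affine: ✓, at most one use each (env, val, ctr, key, req, acc, env1)
relevant: ✗, needs weakening: val, ctr, key, req, acc, env1 unused
unrestricted: ✓, well-typed at B → A → A → B → B → A → B → A; no restrictions here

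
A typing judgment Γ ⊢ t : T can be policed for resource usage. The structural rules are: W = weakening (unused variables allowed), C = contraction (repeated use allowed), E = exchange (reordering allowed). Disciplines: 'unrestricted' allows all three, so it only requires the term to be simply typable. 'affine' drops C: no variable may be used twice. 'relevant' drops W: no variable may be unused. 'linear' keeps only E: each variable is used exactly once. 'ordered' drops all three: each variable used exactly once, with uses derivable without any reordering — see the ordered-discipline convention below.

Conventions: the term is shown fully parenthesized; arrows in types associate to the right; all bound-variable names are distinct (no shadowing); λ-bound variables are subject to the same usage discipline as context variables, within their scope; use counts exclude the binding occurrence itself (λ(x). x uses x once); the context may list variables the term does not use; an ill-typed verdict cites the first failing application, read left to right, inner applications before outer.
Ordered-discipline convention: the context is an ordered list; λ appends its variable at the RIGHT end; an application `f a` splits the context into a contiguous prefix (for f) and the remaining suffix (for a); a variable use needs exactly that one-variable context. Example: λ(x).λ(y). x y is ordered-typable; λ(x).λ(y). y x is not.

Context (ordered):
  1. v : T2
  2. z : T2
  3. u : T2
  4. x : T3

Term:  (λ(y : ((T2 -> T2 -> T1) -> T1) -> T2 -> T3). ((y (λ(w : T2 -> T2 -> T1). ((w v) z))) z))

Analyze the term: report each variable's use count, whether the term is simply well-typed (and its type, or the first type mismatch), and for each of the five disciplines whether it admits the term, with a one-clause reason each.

counts: v: 1×, z: 2×, u: 0×, x: 0×, y (λ-bound): 1×, w (λ-bound): 1×
uses in reading order: y, w, v, z, z
typing: well-typed at (((T2 -> T2 -> T1) -> T1) -> T2 -> T3) -> T3
ordered: ✗ — needs contraction — z ×2; needs weakening: u, x unused
linear: ✗ — needs contraction — z ×2; needs weakening: u, x unused
affine: ✗ — needs contraction — z ×2
relevant: ✗ — needs weakening: u, x unused
unrestricted: ✓ — well-typed at (((T2 -> T2 -> T1) -> T1) -> T2 -> T3) -> T3; no restrictions here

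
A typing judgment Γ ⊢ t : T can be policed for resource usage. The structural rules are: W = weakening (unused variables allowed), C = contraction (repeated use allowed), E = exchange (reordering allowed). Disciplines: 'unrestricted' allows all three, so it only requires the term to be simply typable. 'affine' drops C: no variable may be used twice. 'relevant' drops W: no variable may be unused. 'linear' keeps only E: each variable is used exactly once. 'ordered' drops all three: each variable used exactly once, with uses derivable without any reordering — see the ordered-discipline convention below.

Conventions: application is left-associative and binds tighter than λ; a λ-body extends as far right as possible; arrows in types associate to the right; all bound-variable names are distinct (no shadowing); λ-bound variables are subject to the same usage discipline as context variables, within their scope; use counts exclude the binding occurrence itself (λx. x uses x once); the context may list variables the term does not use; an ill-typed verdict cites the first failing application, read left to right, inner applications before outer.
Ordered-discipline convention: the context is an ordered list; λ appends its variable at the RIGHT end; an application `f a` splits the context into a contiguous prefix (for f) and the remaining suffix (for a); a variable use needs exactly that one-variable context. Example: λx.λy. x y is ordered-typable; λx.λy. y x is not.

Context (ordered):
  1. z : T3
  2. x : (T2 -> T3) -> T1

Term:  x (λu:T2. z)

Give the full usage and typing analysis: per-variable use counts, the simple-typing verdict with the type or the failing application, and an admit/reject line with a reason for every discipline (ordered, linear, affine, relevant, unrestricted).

usage: z ×1, x ×1, u [bound] ×0
order of uses: x, z
typing: ✓ — T1
ordered ✗ (u left unused)
linear ✗ (u left unused)
affine ✓ (z, x, u: no repeats, contraction unneeded)
relevant ✗ (u left unused)
unrestricted ✓ (typability at T1 is all that's needed)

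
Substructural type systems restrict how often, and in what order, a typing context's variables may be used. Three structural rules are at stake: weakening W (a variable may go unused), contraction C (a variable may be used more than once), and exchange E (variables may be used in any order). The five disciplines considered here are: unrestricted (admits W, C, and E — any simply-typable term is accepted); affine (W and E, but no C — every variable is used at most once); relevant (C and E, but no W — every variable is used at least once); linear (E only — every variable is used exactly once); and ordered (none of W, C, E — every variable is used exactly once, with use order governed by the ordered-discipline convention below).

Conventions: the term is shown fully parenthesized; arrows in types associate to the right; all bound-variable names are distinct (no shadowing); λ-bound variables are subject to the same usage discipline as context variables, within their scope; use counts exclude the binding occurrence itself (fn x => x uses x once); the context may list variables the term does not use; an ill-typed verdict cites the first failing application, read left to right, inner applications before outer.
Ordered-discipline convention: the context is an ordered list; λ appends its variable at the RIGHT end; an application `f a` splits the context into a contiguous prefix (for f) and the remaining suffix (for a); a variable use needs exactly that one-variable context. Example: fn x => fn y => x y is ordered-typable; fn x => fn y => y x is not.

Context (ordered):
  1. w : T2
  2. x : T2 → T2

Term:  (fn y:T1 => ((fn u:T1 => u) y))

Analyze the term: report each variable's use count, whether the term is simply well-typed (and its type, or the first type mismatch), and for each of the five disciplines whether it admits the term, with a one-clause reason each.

usage: w: 0×; x: 0×; y (bound): 1×; u (bound): 1×
uses in reading order: u, y
typing: well-typed at T1 → T1
ordered ✗ (unused: w, x — weakening required)
linear ✗ (unused: w, x — weakening required)
affine ✓ (none of w, x, y, u used more than once)
relevant ✗ (unused: w, x — weakening required)
unrestricted ✓ (simply typable at T1 → T1; W, C, E all held)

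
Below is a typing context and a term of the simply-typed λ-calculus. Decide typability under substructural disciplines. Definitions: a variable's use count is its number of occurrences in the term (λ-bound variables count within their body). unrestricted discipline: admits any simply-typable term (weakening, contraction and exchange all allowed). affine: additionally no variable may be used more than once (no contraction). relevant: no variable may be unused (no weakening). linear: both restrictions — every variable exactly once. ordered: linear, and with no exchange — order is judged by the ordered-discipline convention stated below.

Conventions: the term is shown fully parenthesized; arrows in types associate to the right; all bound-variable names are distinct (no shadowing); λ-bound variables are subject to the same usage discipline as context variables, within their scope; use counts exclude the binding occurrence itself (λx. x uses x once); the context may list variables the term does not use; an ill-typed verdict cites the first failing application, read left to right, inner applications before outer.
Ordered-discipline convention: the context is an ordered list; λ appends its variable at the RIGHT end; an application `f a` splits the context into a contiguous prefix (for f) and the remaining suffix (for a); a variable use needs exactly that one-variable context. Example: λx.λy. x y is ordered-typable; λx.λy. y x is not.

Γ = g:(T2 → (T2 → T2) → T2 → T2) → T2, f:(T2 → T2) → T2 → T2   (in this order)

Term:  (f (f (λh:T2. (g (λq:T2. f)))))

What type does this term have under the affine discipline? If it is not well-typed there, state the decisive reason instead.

not well-typed under affine — uses contraction: f ×3
counts: g: 1×, f: 3×, h [bound]: 0×, q [bound]: 0×
use order (left to right): f, f, g, f
typing: well-typed at T2 → T2
across the five disciplines: ordered ✗; linear ✗; affine ✗; relevant ✗; unrestricted ✓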